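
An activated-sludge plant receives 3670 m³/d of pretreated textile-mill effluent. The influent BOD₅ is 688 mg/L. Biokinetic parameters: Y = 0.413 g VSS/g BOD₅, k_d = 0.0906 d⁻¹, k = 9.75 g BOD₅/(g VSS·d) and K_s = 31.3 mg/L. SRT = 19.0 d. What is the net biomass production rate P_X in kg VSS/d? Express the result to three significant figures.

Effluent substrate depends only on kinetics and SRT: S = K_s(1 + k_d θ_c) / [θ_c(Yk − k_d) − 1] = 31.3 × (1 + 0.0906 × 19.0) / [19.0 × (0.413 × 9.75 − 0.0906) − 1] = 85.18 / 73.79 = 1.154 mg/L.
The observed yield is Y_obs = Y/(1 + k_d·θ_c) = 0.413 / (1 + 0.0906 × 19.0) = 0.413 / 2.721 = 0.1518 g VSS per g BOD₅ removed.
Mass of BOD₅ removed per day: Q(S₀ − S) = 3670 × 686.9 g/m³ = 2521 kg/d.
P_X = Y_obs · Q(S₀ − S) = 0.1518 × 2521 = 382.5 kg VSS/d.

P_X ≈ 383 kg VSS/d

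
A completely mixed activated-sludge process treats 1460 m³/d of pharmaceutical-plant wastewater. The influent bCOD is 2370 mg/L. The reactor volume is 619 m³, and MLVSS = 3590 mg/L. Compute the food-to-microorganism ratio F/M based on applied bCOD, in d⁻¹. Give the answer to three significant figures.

Food-to-microorganism ratio F/M = Q S₀ / (V X) = 1460 × 2370 / (619.0 × 3590) = 1.557 d⁻¹.

F/M ≈ 1.56 d⁻¹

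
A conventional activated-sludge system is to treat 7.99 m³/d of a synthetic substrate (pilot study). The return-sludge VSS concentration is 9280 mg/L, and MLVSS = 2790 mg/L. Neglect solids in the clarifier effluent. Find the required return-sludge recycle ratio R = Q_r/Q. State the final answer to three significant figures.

Solids balance on the clarifier gives (1+R)X = R·X_r, so R = X/(X_r − X) = 2790 / (9280 − 2790) = 0.4299.

R ≈ 0.430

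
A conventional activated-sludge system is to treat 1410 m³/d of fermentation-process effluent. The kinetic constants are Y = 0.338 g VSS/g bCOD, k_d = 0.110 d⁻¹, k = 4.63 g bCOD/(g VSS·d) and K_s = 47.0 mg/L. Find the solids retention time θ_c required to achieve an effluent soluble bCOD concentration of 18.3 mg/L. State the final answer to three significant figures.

Specific growth rate at S = 18.3 mg/L: μ = YkS/(K_s+S) = 0.338·4.63·18.3/(47.0+18.3) = 0.4386 d⁻¹.
θ_c = 1/(μ − k_d) = 1/(0.4386 − 0.110) = 1/0.3286 = 3.044 d.

θ_c ≈ 3.04 d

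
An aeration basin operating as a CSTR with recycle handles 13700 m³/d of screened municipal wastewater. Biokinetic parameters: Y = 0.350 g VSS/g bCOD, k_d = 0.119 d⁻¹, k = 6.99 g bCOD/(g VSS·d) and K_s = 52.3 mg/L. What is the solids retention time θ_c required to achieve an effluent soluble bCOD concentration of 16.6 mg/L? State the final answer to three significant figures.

From 1/θ_c = Y·k·S/(K_s + S) − k_d: Y·k·S/(K_s+S) = 0.350 × 6.99 × 16.6 / (52.3 + 16.6) = 0.5894 d⁻¹.
1/θ_c = 0.5894 − 0.119 = 0.4704 d⁻¹, so θ_c = 2.126 d.

θ_c ≈ 2.13 d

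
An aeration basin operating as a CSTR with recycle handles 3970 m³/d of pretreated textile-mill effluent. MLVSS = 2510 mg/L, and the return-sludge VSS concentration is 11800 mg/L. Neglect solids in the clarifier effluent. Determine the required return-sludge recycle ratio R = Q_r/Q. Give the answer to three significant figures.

R ≈ 0.270

Solids balance on the clarifier gives (1+R)X = R·X_r, so R = X/(X_r − X) = 2510 / (11800 − 2510) = 0.2702.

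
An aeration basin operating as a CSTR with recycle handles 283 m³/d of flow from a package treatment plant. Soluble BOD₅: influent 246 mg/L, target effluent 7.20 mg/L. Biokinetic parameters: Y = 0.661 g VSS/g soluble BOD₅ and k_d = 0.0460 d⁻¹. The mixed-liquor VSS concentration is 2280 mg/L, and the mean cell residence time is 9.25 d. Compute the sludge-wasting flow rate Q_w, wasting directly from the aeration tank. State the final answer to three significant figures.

Q_w ≈ 13.7 m³/d

Steady-state biomass mass balance: V·X·(1 + k_d·θ_c) = Y·Q·(S₀ − S)·θ_c, so V = 0.661 × 283 × (246 − 7.20) × 9.25 / [2280 × (1 + 0.0460 × 9.25)] = 4.13×10^5 / 3250 = 127.1 m³.
With mixed-liquor wasting, θ_c = V/Q_w, so Q_w = V/θ_c = 127.1/9.25 = 13.74 m³/d.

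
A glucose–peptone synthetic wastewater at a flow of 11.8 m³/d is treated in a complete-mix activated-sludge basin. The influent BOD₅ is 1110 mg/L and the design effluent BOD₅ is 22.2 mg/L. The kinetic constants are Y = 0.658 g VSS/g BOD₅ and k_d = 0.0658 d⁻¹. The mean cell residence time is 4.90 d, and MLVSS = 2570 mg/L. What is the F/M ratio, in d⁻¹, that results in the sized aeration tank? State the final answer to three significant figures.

F/M ≈ 0.419 d⁻¹

Rearranging the biomass balance for a CMAS with decay, V = Y·Q·ΔS·θ_c / [X·(1+k_d θ_c)] = 0.658 × 11.8 × (1110 − 22.2) × 4.90 / [2570 × (1 + 0.0658 × 4.90)] = 4.14×10^4 / 3399 = 12.18 m³.
Food-to-microorganism ratio F/M = Q S₀ / (V X) = 11.8 × 1110 / (12.18 × 2570) = 0.4185 d⁻¹.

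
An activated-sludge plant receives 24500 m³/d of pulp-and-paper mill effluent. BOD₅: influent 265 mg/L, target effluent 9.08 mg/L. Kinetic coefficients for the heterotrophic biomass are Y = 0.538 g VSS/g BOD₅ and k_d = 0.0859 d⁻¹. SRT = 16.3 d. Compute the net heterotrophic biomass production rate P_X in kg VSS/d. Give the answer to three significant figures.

P_X ≈ 1410 kg VSS/d

Y_obs = Y / (1 + k_d θ_c) = 0.538 / (1 + 0.0859 × 16.3) = 0.538 / 2.400 = 0.2242.
Mass of BOD₅ removed per day: Q(S₀ − S) = 24500 × 255.9 g/m³ = 6270 kg/d.
So the net sludge growth is P_X = 0.2242 × 6270 = 1405 kg VSS/d.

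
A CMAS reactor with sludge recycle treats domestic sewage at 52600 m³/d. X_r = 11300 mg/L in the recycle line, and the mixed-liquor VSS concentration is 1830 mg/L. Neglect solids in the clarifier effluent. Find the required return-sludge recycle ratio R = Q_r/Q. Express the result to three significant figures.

R = Q_r/Q = X/(X_r − X) = 1830 / (11300 − 1830) = 0.1932.

R ≈ 0.193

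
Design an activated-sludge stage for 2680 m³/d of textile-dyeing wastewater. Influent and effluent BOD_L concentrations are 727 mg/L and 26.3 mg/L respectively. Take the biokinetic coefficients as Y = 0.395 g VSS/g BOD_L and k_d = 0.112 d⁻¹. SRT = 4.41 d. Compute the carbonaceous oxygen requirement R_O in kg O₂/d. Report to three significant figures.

R_O ≈ 1170 kg O₂/d

Y_obs = Y / (1 + k_d θ_c) = 0.395 / (1 + 0.112 × 4.41) = 0.395 / 1.494 = 0.2644.
Substrate removed = Q·(S₀ − S) = 2680 m³/d × (727 − 26.3) g/m³ = 1.88×10^6 g/d = 1878 kg/d.
Biomass synthesised: P_X = Y_obs × 1878 = 496.5 kg VSS/d.
R_O = Q·ΔS − 1.42 P_X = 1878 − 705.1 = 1173 kg O₂/d.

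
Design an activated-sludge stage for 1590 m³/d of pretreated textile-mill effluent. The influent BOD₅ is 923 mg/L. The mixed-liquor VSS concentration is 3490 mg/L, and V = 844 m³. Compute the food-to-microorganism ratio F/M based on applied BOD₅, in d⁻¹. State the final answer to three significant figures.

F/M = Q·S₀ / (V·X) = 1590 × 923 / (844.0 × 3490) = 0.4982 g BOD₅·(g VSS·d)⁻¹.

F/M ≈ 0.498 d⁻¹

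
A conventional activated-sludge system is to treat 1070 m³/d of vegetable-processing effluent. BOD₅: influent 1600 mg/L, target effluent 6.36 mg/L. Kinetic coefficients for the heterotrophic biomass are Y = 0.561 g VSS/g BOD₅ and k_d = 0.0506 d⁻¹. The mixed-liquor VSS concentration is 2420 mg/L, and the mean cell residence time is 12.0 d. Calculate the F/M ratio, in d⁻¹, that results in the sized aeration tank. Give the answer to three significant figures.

F/M ≈ 0.240 d⁻¹

From the SRT design equation V = Y Q (S₀−S) θ_c / [X (1 + k_d θ_c)] = 0.561 × 1070 × (1600 − 6.36) × 12.0 / [2420 × (1 + 0.0506 × 12.0)] = 1.15×10^7 / 3889 = 2951 m³.
F/M = applied load / biomass = Q·S₀/(V·X) = 1070 × 1600 / (2951 × 2420) = 0.2397 d⁻¹.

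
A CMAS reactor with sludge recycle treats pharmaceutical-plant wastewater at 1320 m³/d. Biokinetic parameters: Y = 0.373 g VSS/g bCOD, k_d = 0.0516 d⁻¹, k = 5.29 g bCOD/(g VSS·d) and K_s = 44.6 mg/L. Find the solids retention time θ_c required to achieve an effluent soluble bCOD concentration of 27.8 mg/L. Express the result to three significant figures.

From 1/θ_c = Y·k·S/(K_s + S) − k_d: Y·k·S/(K_s+S) = 0.373 × 5.29 × 27.8 / (44.6 + 27.8) = 0.7577 d⁻¹.
1/θ_c = 0.7577 − 0.0516 = 0.7061 d⁻¹, so θ_c = 1.416 d.

θ_c ≈ 1.42 d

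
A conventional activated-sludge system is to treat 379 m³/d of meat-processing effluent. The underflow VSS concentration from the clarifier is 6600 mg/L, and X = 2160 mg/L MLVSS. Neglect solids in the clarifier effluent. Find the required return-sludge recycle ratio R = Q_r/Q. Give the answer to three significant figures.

R ≈ 0.486

R = Q_r/Q = X/(X_r − X) = 2160 / (6600 − 2160) = 0.4865.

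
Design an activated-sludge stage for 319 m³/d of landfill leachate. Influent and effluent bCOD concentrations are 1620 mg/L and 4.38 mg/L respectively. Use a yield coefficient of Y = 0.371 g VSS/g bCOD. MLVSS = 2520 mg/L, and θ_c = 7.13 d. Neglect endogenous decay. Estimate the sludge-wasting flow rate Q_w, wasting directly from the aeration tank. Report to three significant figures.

Q_w ≈ 75.9 m³/d

Biomass mass balance (decay neglected): V·X = Y·Q·(S₀ − S)·θ_c, so V = 0.371 × 319 × (1620 − 4.38) × 7.13 / 2520 = 541.0 m³.
Wasting from the aeration tank: Q_w = V / θ_c = 541.0 / 7.13 = 75.88 m³/d.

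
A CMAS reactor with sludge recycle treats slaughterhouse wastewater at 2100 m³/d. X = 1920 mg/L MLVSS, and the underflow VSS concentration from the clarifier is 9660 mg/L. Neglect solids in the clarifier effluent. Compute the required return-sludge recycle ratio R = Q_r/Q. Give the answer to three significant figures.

R ≈ 0.248

Solids balance on the clarifier gives (1+R)X = R·X_r, so R = X/(X_r − X) = 1920 / (9660 − 1920) = 0.2481.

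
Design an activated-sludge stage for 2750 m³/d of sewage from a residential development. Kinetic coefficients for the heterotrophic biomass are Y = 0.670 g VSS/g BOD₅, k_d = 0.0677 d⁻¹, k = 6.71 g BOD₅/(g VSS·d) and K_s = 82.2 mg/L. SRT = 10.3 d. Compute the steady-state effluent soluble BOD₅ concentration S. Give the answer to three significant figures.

S ≈ 3.13 mg/L

For a completely mixed reactor with recycle the Lawrence–McCarty relation gives S = K_s·(1 + k_d·θ_c) / [θ_c·(Y·k − k_d) − 1] = 82.2 × (1 + 0.0677 × 10.3) / [10.3 × (0.670 × 6.71 − 0.0677) − 1] = 139.5 / 44.61 = 3.128 mg/L.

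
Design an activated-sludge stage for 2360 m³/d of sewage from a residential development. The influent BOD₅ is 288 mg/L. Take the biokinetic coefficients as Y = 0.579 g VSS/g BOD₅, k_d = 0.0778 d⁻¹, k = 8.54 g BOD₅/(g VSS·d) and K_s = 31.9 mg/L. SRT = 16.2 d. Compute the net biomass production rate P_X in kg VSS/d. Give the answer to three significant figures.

P_X ≈ 174 kg VSS/d

Effluent substrate depends only on kinetics and SRT: S = K_s(1 + k_d θ_c) / [θ_c(Yk − k_d) − 1] = 31.9 × (1 + 0.0778 × 16.2) / [16.2 × (0.579 × 8.54 − 0.0778) − 1] = 72.11 / 77.84 = 0.9263 mg/L.
Y_obs = Y / (1 + k_d θ_c) = 0.579 / (1 + 0.0778 × 16.2) = 0.579 / 2.260 = 0.2562.
Substrate removed = Q·(S₀ − S) = 2360 m³/d × (288 − 0.926) g/m³ = 6.77×10^5 g/d = 677.5 kg/d.
Net biomass production P_X = Y_obs × Q·(S₀ − S) = 0.2562 × 677.5 = 173.5 kg VSS/d.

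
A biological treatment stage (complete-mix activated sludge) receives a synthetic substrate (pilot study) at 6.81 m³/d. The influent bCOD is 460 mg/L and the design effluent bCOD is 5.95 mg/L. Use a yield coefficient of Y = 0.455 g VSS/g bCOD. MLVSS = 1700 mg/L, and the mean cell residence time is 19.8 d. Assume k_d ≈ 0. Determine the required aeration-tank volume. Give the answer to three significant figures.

V·X = Y·Q·ΔS·θ_c gives V = 0.455 × 6.81 × (460 − 5.95) × 19.8 / 1700 = 16.39 m³.

V ≈ 16.4 m³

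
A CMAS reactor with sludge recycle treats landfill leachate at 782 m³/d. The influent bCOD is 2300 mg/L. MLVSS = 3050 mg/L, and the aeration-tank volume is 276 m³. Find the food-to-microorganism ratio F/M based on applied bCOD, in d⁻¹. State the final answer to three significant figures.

F/M = Q·S₀ / (V·X) = 782 × 2300 / (276.0 × 3050) = 2.137 g bCOD·(g VSS·d)⁻¹.

F/M ≈ 2.14 d⁻¹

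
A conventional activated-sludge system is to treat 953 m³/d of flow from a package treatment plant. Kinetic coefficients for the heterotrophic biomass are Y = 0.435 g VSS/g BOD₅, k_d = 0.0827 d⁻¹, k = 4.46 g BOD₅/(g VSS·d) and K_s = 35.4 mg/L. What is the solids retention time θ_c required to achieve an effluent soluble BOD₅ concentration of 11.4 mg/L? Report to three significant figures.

θ_c ≈ 2.56 d

At the target effluent, Y k S/(K_s+S) = 0.435×4.46×11.4/46.80 = 0.4726 d⁻¹.
θ_c = 1/(μ − k_d) = 1/(0.4726 − 0.0827) = 1/0.3899 = 2.565 d.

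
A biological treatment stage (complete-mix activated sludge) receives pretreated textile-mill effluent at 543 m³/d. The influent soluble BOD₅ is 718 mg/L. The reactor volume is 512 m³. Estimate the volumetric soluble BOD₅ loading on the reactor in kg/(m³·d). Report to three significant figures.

Volumetric loading L_v = Q·S₀ / V = 543 × 718 g/m³ / 512.0 m³ = 761.5 g/(m³·d) = 0.7615 kg soluble BOD₅/(m³·d).

L_v ≈ 0.761 kg soluble BOD₅/(m³·d)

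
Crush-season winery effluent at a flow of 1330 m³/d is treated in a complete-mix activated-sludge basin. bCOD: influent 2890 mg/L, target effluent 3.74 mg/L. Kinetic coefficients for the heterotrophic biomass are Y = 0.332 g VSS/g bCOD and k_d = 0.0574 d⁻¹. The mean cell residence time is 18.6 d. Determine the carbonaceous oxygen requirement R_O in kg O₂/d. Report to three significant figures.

R_O ≈ 2960 kg O₂/d

Observed yield with endogenous decay: Y_obs = Y / (1 + k_d·θ_c) = 0.332 / (1 + 0.0574 × 18.6) = 0.332 / 2.068 = 0.1606 g VSS/g bCOD.
ΔS = 2890 − 3.74 = 2886 mg/L, so the substrate removal rate is 1330 × 2886/1000 = 3839 kg bCOD/d.
Biomass synthesised: P_X = Y_obs × 3839 = 616.4 kg VSS/d.
Carbonaceous O₂ demand = substrate oxidised − cell-mass equivalent = 3839 − 1.42 × 616.4 = 2963 kg O₂/d.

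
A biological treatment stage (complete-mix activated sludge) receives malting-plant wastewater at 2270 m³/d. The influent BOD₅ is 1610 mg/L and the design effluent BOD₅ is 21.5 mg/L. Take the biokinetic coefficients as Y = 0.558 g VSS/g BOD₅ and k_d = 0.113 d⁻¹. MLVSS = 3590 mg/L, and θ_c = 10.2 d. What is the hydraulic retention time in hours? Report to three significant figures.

τ ≈ 28.1 h

From the SRT design equation V = Y Q (S₀−S) θ_c / [X (1 + k_d θ_c)] = 0.558 × 2270 × (1610 − 21.5) × 10.2 / [3590 × (1 + 0.113 × 10.2)] = 2.05×10^7 / 7728 = 2656 m³.
HRT = V/Q = 2656 m³ / 2270 m³·d⁻¹ = 1.170 d × 24 = 28.08 h.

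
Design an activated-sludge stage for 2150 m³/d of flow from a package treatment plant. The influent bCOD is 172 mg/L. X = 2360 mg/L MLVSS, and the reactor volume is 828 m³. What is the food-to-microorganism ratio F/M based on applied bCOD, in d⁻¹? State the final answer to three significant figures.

F/M ≈ 0.189 d⁻¹

F/M = applied load / biomass = Q·S₀/(V·X) = 2150 × 172 / (828.0 × 2360) = 0.1892 d⁻¹.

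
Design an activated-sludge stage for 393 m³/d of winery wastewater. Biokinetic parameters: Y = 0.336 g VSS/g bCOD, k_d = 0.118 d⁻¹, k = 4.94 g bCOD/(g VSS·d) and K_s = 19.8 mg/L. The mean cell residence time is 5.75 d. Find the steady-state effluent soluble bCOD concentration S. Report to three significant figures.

S ≈ 4.23 mg/L

Effluent substrate depends only on kinetics and SRT: S = K_s(1 + k_d θ_c) / [θ_c(Yk − k_d) − 1] = 19.8 × (1 + 0.118 × 5.75) / [5.75 × (0.336 × 4.94 − 0.118) − 1] = 33.23 / 7.866 = 4.225 mg/L.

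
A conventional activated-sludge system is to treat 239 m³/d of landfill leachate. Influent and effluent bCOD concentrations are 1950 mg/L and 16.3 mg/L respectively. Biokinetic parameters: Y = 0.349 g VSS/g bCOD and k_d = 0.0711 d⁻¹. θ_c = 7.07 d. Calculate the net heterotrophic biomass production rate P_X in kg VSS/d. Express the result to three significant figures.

Y_obs = Y / (1 + k_d θ_c) = 0.349 / (1 + 0.0711 × 7.07) = 0.349 / 1.503 = 0.2323.
Substrate removed = Q·(S₀ − S) = 239 m³/d × (1950 − 16.3) g/m³ = 4.62×10^5 g/d = 462.2 kg/d.
P_X = Y_obs · Q(S₀ − S) = 0.2323 × 462.2 = 107.3 kg VSS/d.

P_X ≈ 107 kg VSS/d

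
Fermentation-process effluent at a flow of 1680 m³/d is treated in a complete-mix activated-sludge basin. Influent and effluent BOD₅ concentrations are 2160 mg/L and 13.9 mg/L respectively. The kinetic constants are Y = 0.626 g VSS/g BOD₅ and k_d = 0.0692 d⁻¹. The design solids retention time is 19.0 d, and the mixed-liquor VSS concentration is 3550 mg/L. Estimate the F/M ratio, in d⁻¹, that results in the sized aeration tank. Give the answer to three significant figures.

F/M ≈ 0.196 d⁻¹

From the SRT design equation V = Y Q (S₀−S) θ_c / [X (1 + k_d θ_c)] = 0.626 × 1680 × (2160 − 13.9) × 19.0 / [3550 × (1 + 0.0692 × 19.0)] = 4.29×10^7 / 8218 = 5218 m³.
F/M = applied load / biomass = Q·S₀/(V·X) = 1680 × 2160 / (5218 × 3550) = 0.1959 d⁻¹.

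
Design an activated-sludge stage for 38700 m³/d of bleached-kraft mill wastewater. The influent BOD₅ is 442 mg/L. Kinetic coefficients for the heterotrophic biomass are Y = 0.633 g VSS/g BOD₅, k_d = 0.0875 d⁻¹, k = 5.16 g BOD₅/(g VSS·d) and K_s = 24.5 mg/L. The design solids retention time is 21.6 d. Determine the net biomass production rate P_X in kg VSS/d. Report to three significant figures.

From the Monod/SRT balance for a CMAS, S = K_s·(1+k_d θ_c)/[θ_c·(Y k − k_d) − 1] = 24.5 × (1 + 0.0875 × 21.6) / [21.6 × (0.633 × 5.16 − 0.0875) − 1] = 70.80 / 67.66 = 1.046 mg/L.
The observed yield is Y_obs = Y/(1 + k_d·θ_c) = 0.633 / (1 + 0.0875 × 21.6) = 0.633 / 2.890 = 0.2190 g VSS per g BOD₅ removed.
Q·(S₀ − S) = 38700 × (442 − 1.05) × 10⁻³ = 17065 kg/d removed.
Net biomass production P_X = Y_obs × Q·(S₀ − S) = 0.2190 × 17065 = 3738 kg VSS/d.

P_X ≈ 3740 kg VSS/d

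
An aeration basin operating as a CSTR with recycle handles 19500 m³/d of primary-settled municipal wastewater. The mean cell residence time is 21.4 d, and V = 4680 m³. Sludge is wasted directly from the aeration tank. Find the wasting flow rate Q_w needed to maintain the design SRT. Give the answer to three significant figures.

Q_w ≈ 219 m³/d

Wasting from the aeration tank: Q_w = V / θ_c = 4680 / 21.4 = 218.7 m³/d.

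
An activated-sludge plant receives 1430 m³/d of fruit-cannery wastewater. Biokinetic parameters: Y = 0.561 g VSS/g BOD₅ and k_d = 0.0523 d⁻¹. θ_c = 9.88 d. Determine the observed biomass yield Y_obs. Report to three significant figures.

Y_obs ≈ 0.370 g VSS/g BOD₅

Observed yield with endogenous decay: Y_obs = Y / (1 + k_d·θ_c) = 0.561 / (1 + 0.0523 × 9.88) = 0.561 / 1.517 = 0.3699 g VSS/g BOD₅.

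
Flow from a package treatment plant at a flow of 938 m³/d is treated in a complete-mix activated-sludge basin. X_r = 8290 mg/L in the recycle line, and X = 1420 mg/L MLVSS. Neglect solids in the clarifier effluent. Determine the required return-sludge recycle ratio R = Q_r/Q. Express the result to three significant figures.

Mass balance around the secondary clarifier (neglecting effluent solids): R = X / (X_r − X) = 1420 / (8290 − 1420) = 0.2067.

R ≈ 0.207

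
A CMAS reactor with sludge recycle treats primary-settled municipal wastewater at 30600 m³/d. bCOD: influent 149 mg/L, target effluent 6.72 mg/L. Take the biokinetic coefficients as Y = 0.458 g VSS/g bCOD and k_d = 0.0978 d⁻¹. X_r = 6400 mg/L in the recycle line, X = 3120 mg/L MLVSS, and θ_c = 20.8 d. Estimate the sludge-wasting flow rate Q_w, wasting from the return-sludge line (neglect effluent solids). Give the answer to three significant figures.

Q_w ≈ 103 m³/d

Rearranging the biomass balance for a CMAS with decay, V = Y·Q·ΔS·θ_c / [X·(1+k_d θ_c)] = 0.458 × 30600 × (149 − 6.72) × 20.8 / [3120 × (1 + 0.0978 × 20.8)] = 4.15×10^7 / 9467 = 4381 m³.
Q_w = (V·X)/(θ_c X_r) = 4381 × 3120 / (20.8 × 6400) = 102.7 m³/d.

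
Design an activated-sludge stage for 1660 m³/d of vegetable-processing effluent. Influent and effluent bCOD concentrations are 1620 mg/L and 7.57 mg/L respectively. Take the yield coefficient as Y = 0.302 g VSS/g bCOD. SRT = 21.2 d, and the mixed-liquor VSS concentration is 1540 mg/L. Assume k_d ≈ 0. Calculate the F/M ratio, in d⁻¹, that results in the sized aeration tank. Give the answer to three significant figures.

F/M ≈ 0.157 d⁻¹

With k_d = 0 the design equation reduces to V = Y Q (S₀−S) θ_c / X = 0.302 × 1660 × (1620 − 7.57) × 21.2 / 1540 = 11128 m³.
F/M = applied load / biomass = Q·S₀/(V·X) = 1660 × 1620 / (11128 × 1540) = 0.1569 d⁻¹.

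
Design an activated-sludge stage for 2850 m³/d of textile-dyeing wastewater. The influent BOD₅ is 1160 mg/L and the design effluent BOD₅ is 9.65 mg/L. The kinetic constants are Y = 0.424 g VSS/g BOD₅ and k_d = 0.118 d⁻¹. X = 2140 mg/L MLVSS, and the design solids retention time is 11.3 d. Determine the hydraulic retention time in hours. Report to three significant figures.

Steady-state biomass mass balance: V·X·(1 + k_d·θ_c) = Y·Q·(S₀ − S)·θ_c, so V = 0.424 × 2850 × (1160 − 9.65) × 11.3 / [2140 × (1 + 0.118 × 11.3)] = 1.57×10^7 / 4993 = 3146 m³.
Hydraulic retention time τ = V/Q = 3146 / 2850 = 1.104 d = 26.49 h.

τ ≈ 26.5 h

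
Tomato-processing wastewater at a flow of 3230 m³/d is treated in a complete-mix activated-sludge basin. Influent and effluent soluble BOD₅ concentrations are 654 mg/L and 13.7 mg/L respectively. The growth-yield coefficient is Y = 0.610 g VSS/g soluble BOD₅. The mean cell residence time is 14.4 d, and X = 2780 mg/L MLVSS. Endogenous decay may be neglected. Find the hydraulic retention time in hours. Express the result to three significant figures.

τ ≈ 48.6 h

V·X = Y·Q·ΔS·θ_c gives V = 0.610 × 3230 × (654 − 13.7) × 14.4 / 2780 = 6535 m³.
HRT = V/Q = 6535 m³ / 3230 m³·d⁻¹ = 2.023 d × 24 = 48.56 h.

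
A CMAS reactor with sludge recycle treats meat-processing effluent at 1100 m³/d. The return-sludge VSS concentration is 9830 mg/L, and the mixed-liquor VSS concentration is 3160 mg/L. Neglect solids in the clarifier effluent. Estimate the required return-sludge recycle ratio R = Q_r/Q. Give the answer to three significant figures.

R = Q_r/Q = X/(X_r − X) = 3160 / (9830 − 3160) = 0.4738.

R ≈ 0.474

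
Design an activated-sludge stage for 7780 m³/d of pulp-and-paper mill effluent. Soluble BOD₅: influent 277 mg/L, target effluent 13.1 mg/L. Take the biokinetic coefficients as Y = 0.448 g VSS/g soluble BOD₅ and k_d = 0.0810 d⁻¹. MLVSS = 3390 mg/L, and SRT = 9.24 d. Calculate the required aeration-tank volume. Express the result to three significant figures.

V ≈ 1430 m³

Steady-state biomass mass balance: V·X·(1 + k_d·θ_c) = Y·Q·(S₀ − S)·θ_c, so V = 0.448 × 7780 × (277 − 13.1) × 9.24 / [3390 × (1 + 0.0810 × 9.24)] = 8.5×10^6 / 5927 = 1434 m³.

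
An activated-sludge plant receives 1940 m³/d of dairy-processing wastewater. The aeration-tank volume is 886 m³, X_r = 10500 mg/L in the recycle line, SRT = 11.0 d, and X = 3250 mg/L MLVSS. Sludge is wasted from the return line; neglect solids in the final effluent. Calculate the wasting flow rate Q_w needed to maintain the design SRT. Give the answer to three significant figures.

Q_w ≈ 24.9 m³/d

θ_c = V·X/(Q_w·X_r) when wasting from the recycle, so Q_w = V·X/(θ_c·X_r) = 886.0 × 3250 / (11.0 × 10500) = 24.93 m³/d.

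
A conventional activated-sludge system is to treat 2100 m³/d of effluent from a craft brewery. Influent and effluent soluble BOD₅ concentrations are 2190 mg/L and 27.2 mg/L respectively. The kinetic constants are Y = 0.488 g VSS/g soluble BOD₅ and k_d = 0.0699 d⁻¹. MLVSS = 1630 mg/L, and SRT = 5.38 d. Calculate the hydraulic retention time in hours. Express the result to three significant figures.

From the SRT design equation V = Y Q (S₀−S) θ_c / [X (1 + k_d θ_c)] = 0.488 × 2100 × (2190 − 27.2) × 5.38 / [1630 × (1 + 0.0699 × 5.38)] = 1.19×10^7 / 2243 = 5316 m³.
HRT = V/Q = 5316 m³ / 2100 m³·d⁻¹ = 2.532 d × 24 = 60.76 h.

τ ≈ 60.8 h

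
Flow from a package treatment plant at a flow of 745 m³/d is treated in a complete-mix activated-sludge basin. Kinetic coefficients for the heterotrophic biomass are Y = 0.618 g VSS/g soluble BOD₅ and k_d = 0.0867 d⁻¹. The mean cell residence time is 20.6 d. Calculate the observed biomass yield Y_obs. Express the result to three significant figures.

Correct the yield for decay: Y_obs = Y/(1 + k_d θ_c) = 0.618 / (1 + 0.0867 × 20.6) = 0.618 / 2.786 = 0.2218.

Y_obs ≈ 0.222 g VSS/g soluble BOD₅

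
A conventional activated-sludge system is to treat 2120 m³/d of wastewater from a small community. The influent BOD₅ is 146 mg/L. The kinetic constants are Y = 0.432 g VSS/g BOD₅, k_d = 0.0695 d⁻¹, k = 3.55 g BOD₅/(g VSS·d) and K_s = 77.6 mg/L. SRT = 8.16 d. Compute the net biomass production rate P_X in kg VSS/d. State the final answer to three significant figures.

P_X ≈ 78.8 kg VSS/d

Effluent substrate depends only on kinetics and SRT: S = K_s(1 + k_d θ_c) / [θ_c(Yk − k_d) − 1] = 77.6 × (1 + 0.0695 × 8.16) / [8.16 × (0.432 × 3.55 − 0.0695) − 1] = 121.6 / 10.95 = 11.11 mg/L.
Observed yield with endogenous decay: Y_obs = Y / (1 + k_d·θ_c) = 0.432 / (1 + 0.0695 × 8.16) = 0.432 / 1.567 = 0.2757 g VSS/g BOD₅.
Q·(S₀ − S) = 2120 × (146 − 11.1) × 10⁻³ = 286.0 kg/d removed.
So the net sludge growth is P_X = 0.2757 × 286.0 = 78.84 kg VSS/d.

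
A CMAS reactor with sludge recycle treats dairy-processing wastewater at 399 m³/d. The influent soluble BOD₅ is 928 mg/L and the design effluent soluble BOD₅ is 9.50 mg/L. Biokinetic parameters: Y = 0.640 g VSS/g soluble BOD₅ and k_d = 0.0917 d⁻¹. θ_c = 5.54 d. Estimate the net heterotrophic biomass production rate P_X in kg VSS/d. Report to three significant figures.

P_X ≈ 156 kg VSS/d

Correct the yield for decay: Y_obs = Y/(1 + k_d θ_c) = 0.640 / (1 + 0.0917 × 5.54) = 0.640 / 1.508 = 0.4244.
Q·(S₀ − S) = 399 × (928 − 9.50) × 10⁻³ = 366.5 kg/d removed.
So the net sludge growth is P_X = 0.4244 × 366.5 = 155.5 kg VSS/d.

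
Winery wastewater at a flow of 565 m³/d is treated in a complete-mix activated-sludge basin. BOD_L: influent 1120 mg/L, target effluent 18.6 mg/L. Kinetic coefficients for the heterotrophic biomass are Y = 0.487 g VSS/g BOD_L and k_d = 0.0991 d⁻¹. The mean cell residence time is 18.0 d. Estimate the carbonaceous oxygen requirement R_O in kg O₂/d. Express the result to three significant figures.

R_O ≈ 468 kg O₂/d

The observed yield is Y_obs = Y/(1 + k_d·θ_c) = 0.487 / (1 + 0.0991 × 18.0) = 0.487 / 2.784 = 0.1749 g VSS per g BOD_L removed.
Q·(S₀ − S) = 565 × (1120 − 18.6) × 10⁻³ = 622.3 kg/d removed.
P_X = Y_obs·Q·(S₀ − S) = 0.1749 × 622.3 = 108.9 kg VSS/d.
Carbonaceous O₂ demand = substrate oxidised − cell-mass equivalent = 622.3 − 1.42 × 108.9 = 467.7 kg O₂/d.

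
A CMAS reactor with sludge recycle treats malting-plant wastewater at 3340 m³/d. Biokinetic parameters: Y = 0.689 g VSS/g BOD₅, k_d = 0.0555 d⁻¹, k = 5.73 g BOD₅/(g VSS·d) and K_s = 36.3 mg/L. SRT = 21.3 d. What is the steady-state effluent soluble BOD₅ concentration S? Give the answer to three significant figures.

For a completely mixed reactor with recycle the Lawrence–McCarty relation gives S = K_s·(1 + k_d·θ_c) / [θ_c·(Y·k − k_d) − 1] = 36.3 × (1 + 0.0555 × 21.3) / [21.3 × (0.689 × 5.73 − 0.0555) − 1] = 79.21 / 81.91 = 0.9671 mg/L.

S ≈ 0.967 mg/L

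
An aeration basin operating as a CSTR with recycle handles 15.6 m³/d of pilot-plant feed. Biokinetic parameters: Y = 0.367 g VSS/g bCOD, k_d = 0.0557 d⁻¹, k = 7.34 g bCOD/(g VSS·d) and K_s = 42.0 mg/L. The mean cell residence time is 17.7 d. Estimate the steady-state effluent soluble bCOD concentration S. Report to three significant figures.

S ≈ 1.83 mg/L

For a completely mixed reactor with recycle the Lawrence–McCarty relation gives S = K_s·(1 + k_d·θ_c) / [θ_c·(Y·k − k_d) − 1] = 42.0 × (1 + 0.0557 × 17.7) / [17.7 × (0.367 × 7.34 − 0.0557) − 1] = 83.41 / 45.69 = 1.825 mg/L.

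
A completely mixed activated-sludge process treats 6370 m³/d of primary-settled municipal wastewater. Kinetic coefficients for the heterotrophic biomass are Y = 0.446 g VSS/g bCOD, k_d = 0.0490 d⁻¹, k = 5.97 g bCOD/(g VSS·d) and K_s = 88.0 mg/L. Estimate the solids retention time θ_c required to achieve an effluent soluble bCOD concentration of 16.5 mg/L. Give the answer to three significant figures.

From 1/θ_c = Y·k·S/(K_s + S) − k_d: Y·k·S/(K_s+S) = 0.446 × 5.97 × 16.5 / (88.0 + 16.5) = 0.4204 d⁻¹.
Then 1/θ_c = μ − k_d = 0.4204 − 0.0490 = 0.3714 d⁻¹, giving θ_c = 2.692 d.

θ_c ≈ 2.69 d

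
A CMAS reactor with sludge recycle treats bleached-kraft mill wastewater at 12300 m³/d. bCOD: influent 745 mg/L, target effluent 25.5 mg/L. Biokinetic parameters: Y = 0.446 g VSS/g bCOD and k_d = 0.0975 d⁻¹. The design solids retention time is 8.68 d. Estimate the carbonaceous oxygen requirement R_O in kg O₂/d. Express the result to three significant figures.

Correct the yield for decay: Y_obs = Y/(1 + k_d θ_c) = 0.446 / (1 + 0.0975 × 8.68) = 0.446 / 1.846 = 0.2416.
Substrate removed = Q·(S₀ − S) = 12300 m³/d × (745 − 25.5) g/m³ = 8.85×10^6 g/d = 8850 kg/d.
P_X = Y_obs·Q·(S₀ − S) = 0.2416 × 8850 = 2138 kg VSS/d.
R_O = Q·(S₀ − S) − 1.42·P_X = 8850 − 1.42 × 2138 = 5814 kg O₂/d.

R_O ≈ 5810 kg O₂/d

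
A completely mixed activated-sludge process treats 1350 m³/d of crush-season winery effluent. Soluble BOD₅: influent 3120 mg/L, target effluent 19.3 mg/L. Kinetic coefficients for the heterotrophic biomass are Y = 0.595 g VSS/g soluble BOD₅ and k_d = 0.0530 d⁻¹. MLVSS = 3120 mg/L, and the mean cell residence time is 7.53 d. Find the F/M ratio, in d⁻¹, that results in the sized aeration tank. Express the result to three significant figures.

Rearranging the biomass balance for a CMAS with decay, V = Y·Q·ΔS·θ_c / [X·(1+k_d θ_c)] = 0.595 × 1350 × (3120 − 19.3) × 7.53 / [3120 × (1 + 0.0530 × 7.53)] = 1.88×10^7 / 4365 = 4296 m³.
F/M = Q·S₀ / (V·X) = 1350 × 3120 / (4296 × 3120) = 0.3142 g soluble BOD₅·(g VSS·d)⁻¹.

F/M ≈ 0.314 d⁻¹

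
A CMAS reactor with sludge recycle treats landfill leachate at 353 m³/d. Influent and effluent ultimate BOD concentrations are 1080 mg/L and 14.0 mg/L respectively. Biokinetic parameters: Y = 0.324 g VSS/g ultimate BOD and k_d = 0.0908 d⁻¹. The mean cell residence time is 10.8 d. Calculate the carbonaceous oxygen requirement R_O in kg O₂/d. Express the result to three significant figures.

R_O ≈ 289 kg O₂/d

Correct the yield for decay: Y_obs = Y/(1 + k_d θ_c) = 0.324 / (1 + 0.0908 × 10.8) = 0.324 / 1.981 = 0.1636.
ΔS = 1080 − 14.0 = 1066 mg/L, so the substrate removal rate is 353 × 1066/1000 = 376.3 kg ultimate BOD/d.
Biomass synthesised: P_X = Y_obs × 376.3 = 61.56 kg VSS/d.
Carbonaceous O₂ demand = substrate oxidised − cell-mass equivalent = 376.3 − 1.42 × 61.56 = 288.9 kg O₂/d.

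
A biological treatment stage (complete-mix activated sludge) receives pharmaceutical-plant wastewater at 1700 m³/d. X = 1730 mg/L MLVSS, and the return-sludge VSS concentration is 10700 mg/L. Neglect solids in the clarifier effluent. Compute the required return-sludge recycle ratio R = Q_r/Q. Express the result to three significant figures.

R ≈ 0.193

R = Q_r/Q = X/(X_r − X) = 1730 / (10700 − 1730) = 0.1929.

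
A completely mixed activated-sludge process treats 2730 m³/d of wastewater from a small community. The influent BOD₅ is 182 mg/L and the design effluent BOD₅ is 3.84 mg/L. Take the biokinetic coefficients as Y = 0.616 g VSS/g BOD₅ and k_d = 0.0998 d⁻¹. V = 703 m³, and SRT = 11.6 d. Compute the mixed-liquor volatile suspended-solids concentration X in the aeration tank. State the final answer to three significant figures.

Solving the biomass balance for X: X = Y Q (S₀−S) θ_c / [V (1+k_d θ_c)] = 0.616 × 2730 × (182 − 3.84) × 11.6 / [703 × (1 + 0.0998 × 11.6)] = 2291 mg/L.

X ≈ 2290 mg/L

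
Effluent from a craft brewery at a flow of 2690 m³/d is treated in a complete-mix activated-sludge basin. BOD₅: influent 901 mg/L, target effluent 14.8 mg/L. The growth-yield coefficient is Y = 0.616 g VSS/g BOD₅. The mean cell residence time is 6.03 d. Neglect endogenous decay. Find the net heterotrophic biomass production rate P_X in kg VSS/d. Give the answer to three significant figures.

With endogenous decay neglected, the observed yield equals the true yield: Y_obs = Y = 0.616 g VSS/g BOD₅.
Q·(S₀ − S) = 2690 × (901 − 14.8) × 10⁻³ = 2384 kg/d removed.
P_X = Y_obs · Q(S₀ − S) = 0.6160 × 2384 = 1468 kg VSS/d.

P_X ≈ 1470 kg VSS/d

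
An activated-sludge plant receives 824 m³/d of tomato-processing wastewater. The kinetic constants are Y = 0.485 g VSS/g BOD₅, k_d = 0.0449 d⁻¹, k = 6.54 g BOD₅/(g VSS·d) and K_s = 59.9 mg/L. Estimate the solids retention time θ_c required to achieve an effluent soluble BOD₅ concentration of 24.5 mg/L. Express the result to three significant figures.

Specific growth rate at S = 24.5 mg/L: μ = YkS/(K_s+S) = 0.485·6.54·24.5/(59.9+24.5) = 0.9208 d⁻¹.
θ_c = 1/(μ − k_d) = 1/(0.9208 − 0.0449) = 1/0.8759 = 1.142 d.

θ_c ≈ 1.14 d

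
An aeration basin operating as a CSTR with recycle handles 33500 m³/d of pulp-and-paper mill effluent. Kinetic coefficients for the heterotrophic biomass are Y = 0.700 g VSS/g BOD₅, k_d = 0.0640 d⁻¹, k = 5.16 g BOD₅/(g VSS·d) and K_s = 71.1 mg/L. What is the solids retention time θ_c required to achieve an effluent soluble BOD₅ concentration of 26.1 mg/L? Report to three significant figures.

θ_c ≈ 1.10 d

From 1/θ_c = Y·k·S/(K_s + S) − k_d: Y·k·S/(K_s+S) = 0.700 × 5.16 × 26.1 / (71.1 + 26.1) = 0.9699 d⁻¹.
1/θ_c = 0.9699 − 0.0640 = 0.9059 d⁻¹, so θ_c = 1.104 d.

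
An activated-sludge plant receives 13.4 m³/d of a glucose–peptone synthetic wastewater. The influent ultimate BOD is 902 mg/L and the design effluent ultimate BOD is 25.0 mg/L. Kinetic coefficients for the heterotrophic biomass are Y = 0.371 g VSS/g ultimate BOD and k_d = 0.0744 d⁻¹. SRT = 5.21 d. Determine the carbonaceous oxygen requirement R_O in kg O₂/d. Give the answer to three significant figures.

Observed yield with endogenous decay: Y_obs = Y / (1 + k_d·θ_c) = 0.371 / (1 + 0.0744 × 5.21) = 0.371 / 1.388 = 0.2674 g VSS/g ultimate BOD.
ΔS = 902 − 25.0 = 877.0 mg/L, so the substrate removal rate is 13.4 × 877.0/1000 = 11.75 kg ultimate BOD/d.
P_X = Y_obs·Q·(S₀ − S) = 0.2674 × 11.75 = 3.142 kg VSS/d.
Carbonaceous O₂ demand = substrate oxidised − cell-mass equivalent = 11.75 − 1.42 × 3.142 = 7.290 kg O₂/d.

R_O ≈ 7.29 kg O₂/d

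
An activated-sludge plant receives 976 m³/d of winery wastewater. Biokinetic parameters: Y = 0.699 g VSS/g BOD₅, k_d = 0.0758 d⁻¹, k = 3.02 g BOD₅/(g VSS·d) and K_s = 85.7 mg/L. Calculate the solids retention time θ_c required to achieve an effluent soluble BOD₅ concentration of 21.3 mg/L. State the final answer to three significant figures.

θ_c ≈ 2.90 d

From 1/θ_c = Y·k·S/(K_s + S) − k_d: Y·k·S/(K_s+S) = 0.699 × 3.02 × 21.3 / (85.7 + 21.3) = 0.4202 d⁻¹.
θ_c = 1/(μ − k_d) = 1/(0.4202 − 0.0758) = 1/0.3444 = 2.903 d.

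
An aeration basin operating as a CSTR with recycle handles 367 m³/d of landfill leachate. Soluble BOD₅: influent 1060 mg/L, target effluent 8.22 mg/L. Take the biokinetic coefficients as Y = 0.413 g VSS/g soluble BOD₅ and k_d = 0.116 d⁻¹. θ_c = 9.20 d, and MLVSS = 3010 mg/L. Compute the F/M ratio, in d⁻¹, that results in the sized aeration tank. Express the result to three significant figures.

F/M ≈ 0.548 d⁻¹

Rearranging the biomass balance for a CMAS with decay, V = Y·Q·ΔS·θ_c / [X·(1+k_d θ_c)] = 0.413 × 367 × (1060 − 8.22) × 9.20 / [3010 × (1 + 0.116 × 9.20)] = 1.47×10^6 / 6222 = 235.7 m³.
F/M = Q·S₀ / (V·X) = 367 × 1060 / (235.7 × 3010) = 0.5483 g soluble BOD₅·(g VSS·d)⁻¹.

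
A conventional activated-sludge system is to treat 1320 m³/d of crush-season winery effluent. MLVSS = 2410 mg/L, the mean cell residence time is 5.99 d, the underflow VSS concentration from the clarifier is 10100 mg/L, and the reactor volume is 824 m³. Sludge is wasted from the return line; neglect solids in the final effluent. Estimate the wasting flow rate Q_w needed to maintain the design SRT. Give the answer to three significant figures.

Wasting from the return line (neglecting effluent solids): Q_w = V·X / (θ_c·X_r) = 824.0 × 2410 / (5.99 × 10100) = 32.82 m³/d.

Q_w ≈ 32.8 m³/d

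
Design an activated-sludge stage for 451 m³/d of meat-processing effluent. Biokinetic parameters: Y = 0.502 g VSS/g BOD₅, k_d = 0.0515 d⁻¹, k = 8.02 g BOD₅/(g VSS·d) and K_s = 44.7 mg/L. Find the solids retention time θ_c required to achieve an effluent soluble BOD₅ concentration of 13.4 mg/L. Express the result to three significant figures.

Specific growth rate at S = 13.4 mg/L: μ = YkS/(K_s+S) = 0.502·8.02·13.4/(44.7+13.4) = 0.9286 d⁻¹.
Then 1/θ_c = μ − k_d = 0.9286 − 0.0515 = 0.8771 d⁻¹, giving θ_c = 1.140 d.

θ_c ≈ 1.14 d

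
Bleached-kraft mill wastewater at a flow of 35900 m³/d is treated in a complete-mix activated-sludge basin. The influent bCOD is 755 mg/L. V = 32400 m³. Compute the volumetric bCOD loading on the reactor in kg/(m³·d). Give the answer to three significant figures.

L_v ≈ 0.837 kg bCOD/(m³·d)

L_v = Q S₀ / V = 35900 × 755 × 10⁻³ / 32400 = 0.8366 kg/(m³·d).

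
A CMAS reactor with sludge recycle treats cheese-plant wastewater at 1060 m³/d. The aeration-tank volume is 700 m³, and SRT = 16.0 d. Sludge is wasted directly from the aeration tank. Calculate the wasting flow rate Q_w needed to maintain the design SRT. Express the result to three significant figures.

For wasting at MLVSS concentration, Q_w = V/θ_c = 700.0/16.0 = 43.75 m³/d.

Q_w ≈ 43.8 m³/d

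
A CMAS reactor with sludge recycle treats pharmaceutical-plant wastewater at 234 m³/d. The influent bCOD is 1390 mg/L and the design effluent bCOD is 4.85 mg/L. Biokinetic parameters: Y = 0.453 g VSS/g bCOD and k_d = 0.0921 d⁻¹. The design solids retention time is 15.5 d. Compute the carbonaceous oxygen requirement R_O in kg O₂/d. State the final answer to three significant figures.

R_O ≈ 238 kg O₂/d

Correct the yield for decay: Y_obs = Y/(1 + k_d θ_c) = 0.453 / (1 + 0.0921 × 15.5) = 0.453 / 2.428 = 0.1866.
Mass of bCOD removed per day: Q(S₀ − S) = 234 × 1385 g/m³ = 324.1 kg/d.
Biomass synthesised: P_X = Y_obs × 324.1 = 60.48 kg VSS/d.
Carbonaceous O₂ demand = substrate oxidised − cell-mass equivalent = 324.1 − 1.42 × 60.48 = 238.2 kg O₂/d.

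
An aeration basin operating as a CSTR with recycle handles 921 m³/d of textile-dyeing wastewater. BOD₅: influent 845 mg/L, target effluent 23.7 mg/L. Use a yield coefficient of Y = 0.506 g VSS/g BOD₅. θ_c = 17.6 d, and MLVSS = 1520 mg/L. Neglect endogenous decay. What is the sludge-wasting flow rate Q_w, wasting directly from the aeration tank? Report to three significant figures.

V·X = Y·Q·ΔS·θ_c gives V = 0.506 × 921 × (845 − 23.7) × 17.6 / 1520 = 4432 m³.
Wasting from the aeration tank: Q_w = V / θ_c = 4432 / 17.6 = 251.8 m³/d.

Q_w ≈ 252 m³/d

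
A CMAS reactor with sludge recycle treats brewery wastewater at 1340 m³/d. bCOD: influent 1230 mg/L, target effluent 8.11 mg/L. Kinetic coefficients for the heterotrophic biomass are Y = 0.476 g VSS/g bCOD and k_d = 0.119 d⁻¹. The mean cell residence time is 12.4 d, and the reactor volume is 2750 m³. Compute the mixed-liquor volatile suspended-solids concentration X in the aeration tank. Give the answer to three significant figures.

X ≈ 1420 mg/L

Solving the biomass balance for X: X = Y Q (S₀−S) θ_c / [V (1+k_d θ_c)] = 0.476 × 1340 × (1230 − 8.11) × 12.4 / [2750 × (1 + 0.119 × 12.4)] = 1420 mg/L.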